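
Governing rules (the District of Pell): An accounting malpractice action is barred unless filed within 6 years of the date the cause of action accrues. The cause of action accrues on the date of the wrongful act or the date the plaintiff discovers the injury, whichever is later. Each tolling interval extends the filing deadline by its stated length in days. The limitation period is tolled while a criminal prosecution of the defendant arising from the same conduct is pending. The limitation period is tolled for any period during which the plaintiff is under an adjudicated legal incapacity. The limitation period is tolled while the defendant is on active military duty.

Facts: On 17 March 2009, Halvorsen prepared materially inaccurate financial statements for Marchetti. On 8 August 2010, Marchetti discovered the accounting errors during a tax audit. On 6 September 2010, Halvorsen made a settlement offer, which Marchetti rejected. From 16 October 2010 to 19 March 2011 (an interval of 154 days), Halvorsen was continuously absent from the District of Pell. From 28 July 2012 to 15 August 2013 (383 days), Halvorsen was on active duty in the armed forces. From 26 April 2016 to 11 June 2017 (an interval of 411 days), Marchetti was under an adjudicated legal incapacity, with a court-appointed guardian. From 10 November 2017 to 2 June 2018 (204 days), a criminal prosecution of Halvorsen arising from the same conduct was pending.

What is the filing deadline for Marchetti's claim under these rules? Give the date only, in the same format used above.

Taking the later of the act (17 March 2009) and discovery (8 August 2010), the claim accrued on 8 August 2010.
6 years from 8 August 2010 is 8 August 2016.
The defendant's active military service from 28 July 2012 to 15 August 2013 tolled the period for 383 days, extending the deadline to 26 August 2017.
The period was tolled for 411 days by the plaintiff's legal incapacity (26 April 2016 to 11 June 2017), pushing the deadline to 11 October 2018.
Because the pending criminal prosecution ran from 10 November 2017 to 2 June 2018, the deadline is extended by 204 days to 3 May 2019.
Although the defendant's absence ran from 16 October 2010 to 19 March 2011, the stated rules do not make that a tolling event, so it is disregarded.
Nothing else in the chronology tolls or restarts the period.

3 May 2019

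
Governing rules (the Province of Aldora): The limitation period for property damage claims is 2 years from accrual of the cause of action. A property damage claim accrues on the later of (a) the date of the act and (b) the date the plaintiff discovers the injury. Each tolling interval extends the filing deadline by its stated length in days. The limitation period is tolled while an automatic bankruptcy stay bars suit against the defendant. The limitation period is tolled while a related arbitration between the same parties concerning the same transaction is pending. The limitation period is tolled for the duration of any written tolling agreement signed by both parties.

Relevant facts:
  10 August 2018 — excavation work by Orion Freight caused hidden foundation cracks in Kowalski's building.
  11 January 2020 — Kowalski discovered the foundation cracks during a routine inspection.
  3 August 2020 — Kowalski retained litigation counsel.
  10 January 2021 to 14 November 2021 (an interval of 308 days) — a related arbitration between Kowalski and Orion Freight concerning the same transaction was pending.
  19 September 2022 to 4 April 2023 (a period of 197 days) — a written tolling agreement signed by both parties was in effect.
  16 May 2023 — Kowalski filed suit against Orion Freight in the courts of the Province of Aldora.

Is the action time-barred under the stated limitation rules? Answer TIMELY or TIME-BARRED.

TIMELY

The claim accrued on 11 January 2020 — the later of the 10 August 2018 act and the 11 January 2020 discovery.
2 years from 11 January 2020 is 11 January 2022.
The period was tolled for 308 days by the pending related arbitration (10 January 2021 to 14 November 2021), pushing the deadline to 15 November 2022.
The written tolling agreement from 19 September 2022 to 4 April 2023 tolled the period for 197 days, extending the deadline to 31 May 2023.
Nothing else in the chronology tolls or restarts the period.
Kowalski filed on 16 May 2023, before the 31 May 2023 deadline, so the action is timely.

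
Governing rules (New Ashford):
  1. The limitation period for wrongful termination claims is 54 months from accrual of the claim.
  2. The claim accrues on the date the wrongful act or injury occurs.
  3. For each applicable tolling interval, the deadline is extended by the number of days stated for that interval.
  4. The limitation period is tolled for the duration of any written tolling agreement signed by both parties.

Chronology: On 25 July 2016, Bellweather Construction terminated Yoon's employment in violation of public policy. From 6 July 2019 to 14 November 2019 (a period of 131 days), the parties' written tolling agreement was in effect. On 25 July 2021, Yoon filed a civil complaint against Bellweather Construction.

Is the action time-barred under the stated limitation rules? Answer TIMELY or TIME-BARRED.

TIME-BARRED

The limitation period began to run on 25 July 2016.
Adding the 54 months base period to 25 July 2016 gives a deadline of 25 January 2021, before any tolling.
The written tolling agreement from 6 July 2019 to 14 November 2019 tolled the period for 131 days, extending the deadline to 5 June 2021.
Yoon filed on 25 July 2021, after the 5 June 2021 deadline, so the action is time-barred.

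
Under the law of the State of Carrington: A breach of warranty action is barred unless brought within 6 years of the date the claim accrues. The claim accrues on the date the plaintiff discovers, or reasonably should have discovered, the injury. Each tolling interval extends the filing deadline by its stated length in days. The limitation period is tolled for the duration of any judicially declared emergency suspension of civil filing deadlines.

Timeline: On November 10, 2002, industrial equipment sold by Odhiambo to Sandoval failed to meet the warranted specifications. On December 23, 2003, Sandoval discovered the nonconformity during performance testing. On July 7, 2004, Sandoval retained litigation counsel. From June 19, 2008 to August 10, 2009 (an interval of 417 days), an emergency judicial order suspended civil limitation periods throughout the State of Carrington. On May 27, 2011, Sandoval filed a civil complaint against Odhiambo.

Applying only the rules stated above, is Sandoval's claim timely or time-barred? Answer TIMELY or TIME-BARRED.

TIME-BARRED

Accrual is tied to discovery, so the period began on December 23, 2003 rather than on November 10, 2002 when the act occurred.
The untolled deadline — 6 years after December 23, 2003 — is December 23, 2009.
The emergency suspension of filing deadlines from June 19, 2008 to August 10, 2009 tolled the period for 417 days, extending the deadline to February 13, 2011.
None of the other events listed affects the running of the period under the stated rules.
The May 27, 2011 filing falls after the February 13, 2011 deadline; the claim is time-barred.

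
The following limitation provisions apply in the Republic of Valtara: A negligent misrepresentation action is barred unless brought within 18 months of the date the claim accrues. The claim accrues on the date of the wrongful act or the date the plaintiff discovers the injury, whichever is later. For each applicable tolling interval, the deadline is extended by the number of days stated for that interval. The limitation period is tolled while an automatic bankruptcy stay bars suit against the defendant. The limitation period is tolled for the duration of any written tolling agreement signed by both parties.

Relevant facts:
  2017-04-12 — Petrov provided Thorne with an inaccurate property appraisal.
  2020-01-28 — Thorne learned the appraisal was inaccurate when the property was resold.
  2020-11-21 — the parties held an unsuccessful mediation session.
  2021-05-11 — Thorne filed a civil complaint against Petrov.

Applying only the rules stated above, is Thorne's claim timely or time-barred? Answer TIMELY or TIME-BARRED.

Because discovery on 2020-01-28 post-dates the 2017-04-12 act, accrual under the later-of rule falls on 2020-01-28.
18 months from 2020-01-28 is 2021-07-28.
None of the other events listed affects the running of the period under the stated rules.
Thorne filed on 2021-05-11, before the 2021-07-28 deadline, so the action is timely.

TIMELY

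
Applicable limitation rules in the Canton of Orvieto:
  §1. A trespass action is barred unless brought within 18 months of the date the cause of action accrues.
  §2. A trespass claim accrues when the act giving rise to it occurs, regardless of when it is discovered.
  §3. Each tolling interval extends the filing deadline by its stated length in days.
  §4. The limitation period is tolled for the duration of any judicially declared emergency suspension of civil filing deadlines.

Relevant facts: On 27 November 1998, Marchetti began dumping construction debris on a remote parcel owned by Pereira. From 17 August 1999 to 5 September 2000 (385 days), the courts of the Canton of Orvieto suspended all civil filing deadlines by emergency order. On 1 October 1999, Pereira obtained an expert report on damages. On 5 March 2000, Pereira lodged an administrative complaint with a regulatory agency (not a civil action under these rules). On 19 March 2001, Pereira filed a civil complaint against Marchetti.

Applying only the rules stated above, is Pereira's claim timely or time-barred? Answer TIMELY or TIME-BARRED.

TIMELY

The claim accrued on 27 November 1998, when the wrongful act occurred.
18 months from 27 November 1998 is 27 May 2000.
Because the emergency suspension of filing deadlines ran from 17 August 1999 to 5 September 2000, the deadline is extended by 385 days to 16 June 2001.
Nothing else in the chronology tolls or restarts the period.
The 19 March 2001 filing precedes the 16 June 2001 deadline; the claim is timely.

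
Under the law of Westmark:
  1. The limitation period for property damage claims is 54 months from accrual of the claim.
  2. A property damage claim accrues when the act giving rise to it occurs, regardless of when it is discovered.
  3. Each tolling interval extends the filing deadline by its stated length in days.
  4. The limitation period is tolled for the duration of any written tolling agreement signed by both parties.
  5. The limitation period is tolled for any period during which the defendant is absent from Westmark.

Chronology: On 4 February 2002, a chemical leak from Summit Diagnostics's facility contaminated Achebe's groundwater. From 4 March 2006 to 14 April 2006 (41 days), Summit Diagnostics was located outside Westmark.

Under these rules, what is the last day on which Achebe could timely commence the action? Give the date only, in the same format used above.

14 September 2006

The limitation period began to run on 4 February 2002.
The untolled deadline — 54 months after 4 February 2002 — is 4 August 2006.
The period was tolled for 41 days by the defendant's absence from the jurisdiction (4 March 2006 to 14 April 2006), pushing the deadline to 14 September 2006.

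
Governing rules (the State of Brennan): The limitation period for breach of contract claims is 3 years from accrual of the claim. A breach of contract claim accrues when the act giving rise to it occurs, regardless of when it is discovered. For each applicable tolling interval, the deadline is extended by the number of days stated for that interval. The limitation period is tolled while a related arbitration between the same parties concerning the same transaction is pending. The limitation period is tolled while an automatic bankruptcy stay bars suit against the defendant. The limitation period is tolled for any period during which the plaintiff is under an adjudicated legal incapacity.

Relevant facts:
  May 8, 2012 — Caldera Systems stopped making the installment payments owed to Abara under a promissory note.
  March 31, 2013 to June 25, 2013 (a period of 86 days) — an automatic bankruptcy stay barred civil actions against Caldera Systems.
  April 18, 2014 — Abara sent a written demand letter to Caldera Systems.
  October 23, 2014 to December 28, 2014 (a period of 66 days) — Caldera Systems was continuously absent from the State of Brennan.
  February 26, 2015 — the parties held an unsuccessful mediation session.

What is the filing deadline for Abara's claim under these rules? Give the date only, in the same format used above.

August 2, 2015

The claim accrued on May 8, 2012, when the wrongful act occurred.
3 years from May 8, 2012 is May 8, 2015.
Because the automatic bankruptcy stay ran from March 31, 2013 to June 25, 2013, the deadline is extended by 86 days to August 2, 2015.
No stated provision tolls the period for the defendant's absence, so the interval from October 23, 2014 to December 28, 2014 has no effect on the deadline.
The other events in the timeline have no effect on the limitation period under the stated rules.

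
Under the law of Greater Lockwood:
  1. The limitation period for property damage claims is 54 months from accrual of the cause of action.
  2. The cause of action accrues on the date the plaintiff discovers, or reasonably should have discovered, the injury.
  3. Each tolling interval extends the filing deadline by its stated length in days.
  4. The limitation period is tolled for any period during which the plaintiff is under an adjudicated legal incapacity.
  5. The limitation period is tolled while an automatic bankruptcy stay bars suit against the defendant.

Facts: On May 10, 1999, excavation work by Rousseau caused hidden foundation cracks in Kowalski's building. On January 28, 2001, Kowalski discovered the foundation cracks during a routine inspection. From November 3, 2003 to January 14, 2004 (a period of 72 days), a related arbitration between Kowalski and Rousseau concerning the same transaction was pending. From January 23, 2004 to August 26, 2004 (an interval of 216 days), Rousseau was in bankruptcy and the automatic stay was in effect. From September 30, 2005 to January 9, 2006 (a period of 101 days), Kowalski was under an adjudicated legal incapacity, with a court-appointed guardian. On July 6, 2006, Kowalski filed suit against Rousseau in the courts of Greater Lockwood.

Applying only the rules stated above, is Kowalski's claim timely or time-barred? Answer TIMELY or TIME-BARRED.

Accrual is tied to discovery, so the period began on January 28, 2001 rather than on May 10, 1999 when the act occurred.
The untolled deadline — 54 months after January 28, 2001 — is July 28, 2005.
Because the automatic bankruptcy stay ran from January 23, 2004 to August 26, 2004, the deadline is extended by 216 days to March 1, 2006.
Because the plaintiff's legal incapacity ran from September 30, 2005 to January 9, 2006, the deadline is extended by 101 days to June 10, 2006.
No stated provision tolls the period for a pending arbitration, so the interval from November 3, 2003 to January 14, 2004 has no effect on the deadline.
The July 6, 2006 filing falls after the June 10, 2006 deadline; the claim is time-barred.

TIME-BARRED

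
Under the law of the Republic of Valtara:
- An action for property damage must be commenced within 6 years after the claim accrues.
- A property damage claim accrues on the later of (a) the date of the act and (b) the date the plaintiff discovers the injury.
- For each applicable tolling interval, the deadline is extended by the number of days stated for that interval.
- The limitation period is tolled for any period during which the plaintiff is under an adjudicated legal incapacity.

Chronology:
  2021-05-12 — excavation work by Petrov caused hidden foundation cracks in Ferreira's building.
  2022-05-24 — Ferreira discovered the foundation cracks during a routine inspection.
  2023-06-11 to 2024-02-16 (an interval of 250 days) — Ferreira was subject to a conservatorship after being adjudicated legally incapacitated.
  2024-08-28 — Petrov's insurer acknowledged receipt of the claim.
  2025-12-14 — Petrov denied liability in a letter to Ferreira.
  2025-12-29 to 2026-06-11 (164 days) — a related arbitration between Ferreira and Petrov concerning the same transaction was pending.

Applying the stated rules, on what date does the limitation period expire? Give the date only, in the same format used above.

Taking the later of the act (2021-05-12) and discovery (2022-05-24), the claim accrued on 2022-05-24.
Adding the 6 years base period to 2022-05-24 gives a deadline of 2028-05-24, before any tolling.
The plaintiff's legal incapacity from 2023-06-11 to 2024-02-16 tolled the period for 250 days, extending the deadline to 2029-01-29.
No stated provision tolls the period for a pending arbitration, so the interval from 2025-12-29 to 2026-06-11 has no effect on the deadline.
The other events in the timeline have no effect on the limitation period under the stated rules.

2029-01-29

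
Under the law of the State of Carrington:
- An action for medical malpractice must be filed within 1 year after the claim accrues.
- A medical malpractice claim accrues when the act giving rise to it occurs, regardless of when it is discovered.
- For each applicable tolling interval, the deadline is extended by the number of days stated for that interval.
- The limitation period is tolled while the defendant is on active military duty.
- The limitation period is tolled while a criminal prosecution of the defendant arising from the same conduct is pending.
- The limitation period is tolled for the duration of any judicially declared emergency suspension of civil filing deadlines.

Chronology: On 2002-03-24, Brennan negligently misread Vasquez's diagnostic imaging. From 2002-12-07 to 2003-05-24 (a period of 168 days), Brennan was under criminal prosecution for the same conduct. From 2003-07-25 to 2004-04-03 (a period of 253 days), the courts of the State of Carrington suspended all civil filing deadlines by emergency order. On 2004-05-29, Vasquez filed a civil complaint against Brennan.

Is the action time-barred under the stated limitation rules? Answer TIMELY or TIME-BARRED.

TIME-BARRED

The limitation period began to run on 2002-03-24.
The untolled deadline — 1 year after 2002-03-24 — is 2003-03-24.
The period was tolled for 168 days by the pending criminal prosecution (2002-12-07 to 2003-05-24), pushing the deadline to 2003-09-08.
The period was tolled for 253 days by the emergency suspension of filing deadlines (2003-07-25 to 2004-04-03), pushing the deadline to 2004-05-18.
The 2004-05-29 filing falls after the 2004-05-18 deadline; the claim is time-barred.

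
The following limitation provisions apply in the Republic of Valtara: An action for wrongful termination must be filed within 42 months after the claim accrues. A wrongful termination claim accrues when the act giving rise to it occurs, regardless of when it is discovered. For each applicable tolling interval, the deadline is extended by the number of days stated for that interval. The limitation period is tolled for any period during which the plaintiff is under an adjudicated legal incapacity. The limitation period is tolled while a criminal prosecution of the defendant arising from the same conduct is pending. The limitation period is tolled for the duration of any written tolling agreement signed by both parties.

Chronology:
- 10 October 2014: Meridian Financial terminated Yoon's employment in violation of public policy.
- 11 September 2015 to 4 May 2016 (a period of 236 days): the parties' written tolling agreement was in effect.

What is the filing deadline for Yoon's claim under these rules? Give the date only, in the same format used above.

The limitation period began to run on 10 October 2014.
The untolled deadline — 42 months after 10 October 2014 — is 10 April 2018.
Because the written tolling agreement ran from 11 September 2015 to 4 May 2016, the deadline is extended by 236 days to 2 December 2018.

2 December 2018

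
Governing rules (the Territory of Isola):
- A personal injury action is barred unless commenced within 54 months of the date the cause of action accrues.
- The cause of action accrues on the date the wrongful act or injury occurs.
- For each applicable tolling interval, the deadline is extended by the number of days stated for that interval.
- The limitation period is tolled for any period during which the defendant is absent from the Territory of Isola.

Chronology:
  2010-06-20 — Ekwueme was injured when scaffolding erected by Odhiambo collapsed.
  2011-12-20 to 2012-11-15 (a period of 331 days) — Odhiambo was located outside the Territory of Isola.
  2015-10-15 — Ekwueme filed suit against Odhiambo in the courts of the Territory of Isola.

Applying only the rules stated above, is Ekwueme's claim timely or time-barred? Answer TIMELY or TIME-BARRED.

The cause of action accrued on 2010-06-20, the date of the act.
Adding the 54 months base period to 2010-06-20 gives a deadline of 2014-12-20, before any tolling.
The period was tolled for 331 days by the defendant's absence from the jurisdiction (2011-12-20 to 2012-11-15), pushing the deadline to 2015-11-16.
The 2015-10-15 filing precedes the 2015-11-16 deadline; the claim is timely.

TIMELY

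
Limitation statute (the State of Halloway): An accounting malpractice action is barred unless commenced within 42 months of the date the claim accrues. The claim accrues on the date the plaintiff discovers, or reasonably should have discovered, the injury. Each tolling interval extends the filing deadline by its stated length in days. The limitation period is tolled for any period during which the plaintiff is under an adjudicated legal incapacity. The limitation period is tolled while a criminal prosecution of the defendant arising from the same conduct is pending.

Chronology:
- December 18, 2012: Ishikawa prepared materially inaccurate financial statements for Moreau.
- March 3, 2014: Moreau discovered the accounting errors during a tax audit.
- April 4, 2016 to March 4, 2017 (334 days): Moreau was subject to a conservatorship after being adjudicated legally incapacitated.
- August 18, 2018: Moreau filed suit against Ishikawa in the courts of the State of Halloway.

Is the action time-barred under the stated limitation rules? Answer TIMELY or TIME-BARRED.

The claim did not accrue until Moreau discovered the injury on March 3, 2014; the December 18, 2012 act date does not start the clock under the stated rule.
The untolled deadline — 42 months after March 3, 2014 — is September 3, 2017.
The period was tolled for 334 days by the plaintiff's legal incapacity (April 4, 2016 to March 4, 2017), pushing the deadline to August 3, 2018.
Moreau filed on August 18, 2018, after the August 3, 2018 deadline, so the action is time-barred.

TIME-BARRED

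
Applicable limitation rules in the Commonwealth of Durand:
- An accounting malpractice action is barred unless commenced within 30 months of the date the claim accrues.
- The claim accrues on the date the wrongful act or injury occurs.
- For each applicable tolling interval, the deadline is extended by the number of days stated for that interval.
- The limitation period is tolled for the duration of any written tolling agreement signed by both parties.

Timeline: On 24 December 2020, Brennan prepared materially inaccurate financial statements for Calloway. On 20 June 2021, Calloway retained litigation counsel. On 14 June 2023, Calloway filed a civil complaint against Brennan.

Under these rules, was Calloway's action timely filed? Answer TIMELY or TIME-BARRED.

The claim accrued on 24 December 2020, the date of the act.
Adding the 30 months base period to 24 December 2020 gives a deadline of 24 June 2023, before any tolling.
None of the other events listed affects the running of the period under the stated rules.
Filing on 14 June 2023 beat the 24 June 2023 deadline — the action is timely.

TIMELY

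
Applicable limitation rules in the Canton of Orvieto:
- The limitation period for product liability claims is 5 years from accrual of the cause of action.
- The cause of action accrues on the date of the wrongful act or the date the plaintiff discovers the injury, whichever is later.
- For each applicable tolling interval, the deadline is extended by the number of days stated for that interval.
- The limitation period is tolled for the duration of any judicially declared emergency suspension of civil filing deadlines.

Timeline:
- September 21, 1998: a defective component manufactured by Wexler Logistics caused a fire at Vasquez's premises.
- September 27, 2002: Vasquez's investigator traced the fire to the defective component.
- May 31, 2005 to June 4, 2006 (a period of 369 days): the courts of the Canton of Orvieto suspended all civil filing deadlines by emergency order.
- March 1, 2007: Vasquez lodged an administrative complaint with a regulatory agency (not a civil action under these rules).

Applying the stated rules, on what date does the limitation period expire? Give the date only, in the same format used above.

September 30, 2008

The claim accrued on September 27, 2002 — the later of the September 21, 1998 act and the September 27, 2002 discovery.
The untolled deadline — 5 years after September 27, 2002 — is September 27, 2007.
The emergency suspension of filing deadlines from May 31, 2005 to June 4, 2006 tolled the period for 369 days, extending the deadline to September 30, 2008.
The other events in the timeline have no effect on the limitation period under the stated rules.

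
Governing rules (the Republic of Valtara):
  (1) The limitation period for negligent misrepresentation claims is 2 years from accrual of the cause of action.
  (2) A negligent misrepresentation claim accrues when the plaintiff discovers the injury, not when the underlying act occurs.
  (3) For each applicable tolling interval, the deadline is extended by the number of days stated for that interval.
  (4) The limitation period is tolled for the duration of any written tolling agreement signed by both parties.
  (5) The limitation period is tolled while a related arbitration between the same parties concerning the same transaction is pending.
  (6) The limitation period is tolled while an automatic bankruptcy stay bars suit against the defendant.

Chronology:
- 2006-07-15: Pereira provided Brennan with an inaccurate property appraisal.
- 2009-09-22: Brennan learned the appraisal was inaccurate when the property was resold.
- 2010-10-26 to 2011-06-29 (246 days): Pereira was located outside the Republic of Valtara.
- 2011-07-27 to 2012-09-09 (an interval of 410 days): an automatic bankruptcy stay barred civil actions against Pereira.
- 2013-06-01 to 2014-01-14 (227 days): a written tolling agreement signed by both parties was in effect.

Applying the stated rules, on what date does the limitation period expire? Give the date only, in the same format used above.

The claim did not accrue until Brennan discovered the injury on 2009-09-22; the 2006-07-15 act date does not start the clock under the stated rule.
2 years from 2009-09-22 is 2011-09-22.
The period was tolled for 410 days by the automatic bankruptcy stay (2011-07-27 to 2012-09-09), pushing the deadline to 2012-11-05.
The written tolling agreement starting 2013-06-01 came too late — the period had run on 2012-11-05 — and so does not extend the deadline.
The defendant's absence from the jurisdiction from 2010-10-26 to 2011-06-29 does not toll the period, because no stated rule makes the defendant's absence a tolling event.

2012-11-05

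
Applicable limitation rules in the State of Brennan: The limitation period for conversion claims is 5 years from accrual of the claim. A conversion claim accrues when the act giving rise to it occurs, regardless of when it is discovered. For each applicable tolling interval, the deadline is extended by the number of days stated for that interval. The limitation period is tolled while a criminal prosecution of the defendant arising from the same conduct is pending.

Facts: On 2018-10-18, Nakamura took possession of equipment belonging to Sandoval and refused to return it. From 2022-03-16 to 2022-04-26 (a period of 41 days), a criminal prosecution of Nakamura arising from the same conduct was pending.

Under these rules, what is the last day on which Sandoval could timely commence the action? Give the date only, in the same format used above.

The claim accrued on 2018-10-18, the date of the act.
Adding the 5 years base period to 2018-10-18 gives a deadline of 2023-10-18, before any tolling.
Because the pending criminal prosecution ran from 2022-03-16 to 2022-04-26, the deadline is extended by 41 days to 2023-11-28.

2023-11-28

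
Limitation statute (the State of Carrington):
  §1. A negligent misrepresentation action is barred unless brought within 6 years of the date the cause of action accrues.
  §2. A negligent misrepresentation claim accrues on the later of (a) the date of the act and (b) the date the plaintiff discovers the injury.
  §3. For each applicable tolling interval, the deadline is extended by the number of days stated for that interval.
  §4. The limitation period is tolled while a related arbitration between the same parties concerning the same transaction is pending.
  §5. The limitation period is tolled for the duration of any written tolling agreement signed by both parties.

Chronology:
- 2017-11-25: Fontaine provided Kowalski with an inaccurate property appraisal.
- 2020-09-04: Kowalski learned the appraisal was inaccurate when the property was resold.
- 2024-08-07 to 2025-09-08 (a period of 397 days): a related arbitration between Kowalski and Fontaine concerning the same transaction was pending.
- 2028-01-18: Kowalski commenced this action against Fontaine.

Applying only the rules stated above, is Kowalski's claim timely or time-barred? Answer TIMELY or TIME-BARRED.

Taking the later of the act (2017-11-25) and discovery (2020-09-04), the claim accrued on 2020-09-04.
6 years from 2020-09-04 is 2026-09-04.
Because the pending related arbitration ran from 2024-08-07 to 2025-09-08, the deadline is extended by 397 days to 2027-10-06.
Kowalski filed on 2028-01-18, after the 2027-10-06 deadline, so the action is time-barred.

TIME-BARRED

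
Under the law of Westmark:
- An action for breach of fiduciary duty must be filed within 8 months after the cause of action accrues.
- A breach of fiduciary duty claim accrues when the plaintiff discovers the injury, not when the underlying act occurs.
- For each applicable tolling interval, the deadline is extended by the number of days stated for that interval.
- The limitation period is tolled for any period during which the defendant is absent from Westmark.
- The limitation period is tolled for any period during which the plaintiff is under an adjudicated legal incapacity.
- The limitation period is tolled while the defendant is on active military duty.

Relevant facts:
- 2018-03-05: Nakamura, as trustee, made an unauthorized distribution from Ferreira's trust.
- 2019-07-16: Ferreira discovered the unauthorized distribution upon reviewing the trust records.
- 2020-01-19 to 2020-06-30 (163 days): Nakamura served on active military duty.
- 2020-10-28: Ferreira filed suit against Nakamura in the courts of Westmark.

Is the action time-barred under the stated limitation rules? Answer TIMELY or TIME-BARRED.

Under the discovery rule, the claim accrued on 2019-07-16, when Ferreira discovered the injury — not on the 2018-03-05 date of the underlying act.
Adding the 8 months base period to 2019-07-16 gives a deadline of 2020-03-16, before any tolling.
The defendant's active military service from 2020-01-19 to 2020-06-30 tolled the period for 163 days, extending the deadline to 2020-08-26.
Filing on 2020-10-28 missed the 2020-08-26 deadline — the action is time-barred.

TIME-BARRED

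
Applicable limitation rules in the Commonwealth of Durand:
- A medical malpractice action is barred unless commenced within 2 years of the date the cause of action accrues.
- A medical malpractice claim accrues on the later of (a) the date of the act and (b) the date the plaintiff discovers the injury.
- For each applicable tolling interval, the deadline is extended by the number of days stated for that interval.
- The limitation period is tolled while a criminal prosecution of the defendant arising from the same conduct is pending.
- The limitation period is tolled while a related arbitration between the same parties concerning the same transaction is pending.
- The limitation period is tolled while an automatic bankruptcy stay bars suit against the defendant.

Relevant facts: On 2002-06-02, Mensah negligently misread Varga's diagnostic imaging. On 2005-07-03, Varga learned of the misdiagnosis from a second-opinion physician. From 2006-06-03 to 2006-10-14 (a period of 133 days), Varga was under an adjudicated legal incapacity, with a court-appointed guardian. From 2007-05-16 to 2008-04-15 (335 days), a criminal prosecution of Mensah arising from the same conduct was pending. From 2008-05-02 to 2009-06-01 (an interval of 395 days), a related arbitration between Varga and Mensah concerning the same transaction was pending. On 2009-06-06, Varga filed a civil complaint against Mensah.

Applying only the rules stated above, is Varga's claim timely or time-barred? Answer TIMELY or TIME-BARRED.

Taking the later of the act (2002-06-02) and discovery (2005-07-03), the claim accrued on 2005-07-03.
2 years from 2005-07-03 is 2007-07-03.
The pending criminal prosecution from 2007-05-16 to 2008-04-15 tolled the period for 335 days, extending the deadline to 2008-06-02.
Because the pending related arbitration ran from 2008-05-02 to 2009-06-01, the deadline is extended by 395 days to 2009-07-02.
No stated provision tolls the period for the plaintiff's incapacity, so the interval from 2006-06-03 to 2006-10-14 has no effect on the deadline.
Filing on 2009-06-06 beat the 2009-07-02 deadline — the action is timely.

TIMELY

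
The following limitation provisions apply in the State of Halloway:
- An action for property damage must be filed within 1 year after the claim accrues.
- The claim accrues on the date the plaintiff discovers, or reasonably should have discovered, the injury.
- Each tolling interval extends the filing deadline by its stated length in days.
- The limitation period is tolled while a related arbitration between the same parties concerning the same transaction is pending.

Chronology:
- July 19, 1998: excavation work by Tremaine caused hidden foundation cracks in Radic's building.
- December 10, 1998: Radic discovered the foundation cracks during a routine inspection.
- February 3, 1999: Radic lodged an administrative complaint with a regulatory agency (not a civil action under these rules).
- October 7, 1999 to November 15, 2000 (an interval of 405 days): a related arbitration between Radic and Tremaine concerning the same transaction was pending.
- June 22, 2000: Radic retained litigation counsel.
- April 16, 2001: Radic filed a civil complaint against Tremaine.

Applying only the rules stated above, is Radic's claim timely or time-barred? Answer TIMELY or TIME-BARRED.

TIME-BARRED

Under the discovery rule, the claim accrued on December 10, 1998, when Radic discovered the injury — not on the July 19, 1998 date of the underlying act.
Adding the 1 year base period to December 10, 1998 gives a deadline of December 10, 1999, before any tolling.
Because the pending related arbitration ran from October 7, 1999 to November 15, 2000, the deadline is extended by 405 days to January 18, 2001.
The other events in the timeline have no effect on the limitation period under the stated rules.
Filing on April 16, 2001 missed the January 18, 2001 deadline — the action is time-barred.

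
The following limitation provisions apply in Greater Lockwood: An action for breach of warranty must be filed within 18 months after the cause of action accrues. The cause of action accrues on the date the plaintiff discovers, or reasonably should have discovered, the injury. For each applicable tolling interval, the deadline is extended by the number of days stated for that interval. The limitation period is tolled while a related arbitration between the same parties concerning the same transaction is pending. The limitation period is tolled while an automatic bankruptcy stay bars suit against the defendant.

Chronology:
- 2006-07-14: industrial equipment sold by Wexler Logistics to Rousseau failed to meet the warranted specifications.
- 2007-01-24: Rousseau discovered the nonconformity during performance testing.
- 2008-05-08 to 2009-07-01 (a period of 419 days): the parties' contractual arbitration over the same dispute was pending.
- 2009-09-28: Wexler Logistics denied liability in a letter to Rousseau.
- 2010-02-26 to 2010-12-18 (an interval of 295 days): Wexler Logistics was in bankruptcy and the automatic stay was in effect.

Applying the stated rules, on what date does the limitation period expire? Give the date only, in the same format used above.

Under the discovery rule, the claim accrued on 2007-01-24, when Rousseau discovered the injury — not on the 2006-07-14 date of the underlying act.
The untolled deadline — 18 months after 2007-01-24 — is 2008-07-24.
The pending related arbitration from 2008-05-08 to 2009-07-01 tolled the period for 419 days, extending the deadline to 2009-09-16.
By the time the automatic bankruptcy stay began on 2010-02-26, the limitation period had already expired on 2009-09-16; that interval cannot revive it.
None of the other events listed affects the running of the period under the stated rules.

2009-09-16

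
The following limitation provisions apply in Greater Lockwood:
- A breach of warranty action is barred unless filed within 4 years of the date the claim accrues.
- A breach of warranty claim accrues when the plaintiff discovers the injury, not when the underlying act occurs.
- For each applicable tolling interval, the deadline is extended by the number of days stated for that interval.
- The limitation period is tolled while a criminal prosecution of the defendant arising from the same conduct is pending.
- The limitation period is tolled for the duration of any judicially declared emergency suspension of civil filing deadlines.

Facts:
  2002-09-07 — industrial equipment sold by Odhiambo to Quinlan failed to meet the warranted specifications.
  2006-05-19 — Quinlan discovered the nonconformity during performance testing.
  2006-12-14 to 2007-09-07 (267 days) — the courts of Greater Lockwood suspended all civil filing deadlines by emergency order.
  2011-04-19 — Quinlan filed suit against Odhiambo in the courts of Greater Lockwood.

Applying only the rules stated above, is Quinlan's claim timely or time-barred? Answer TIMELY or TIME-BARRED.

TIME-BARRED

The claim did not accrue until Quinlan discovered the injury on 2006-05-19; the 2002-09-07 act date does not start the clock under the stated rule.
The untolled deadline — 4 years after 2006-05-19 — is 2010-05-19.
The emergency suspension of filing deadlines from 2006-12-14 to 2007-09-07 tolled the period for 267 days, extending the deadline to 2011-02-10.
Quinlan filed on 2011-04-19, after the 2011-02-10 deadline, so the action is time-barred.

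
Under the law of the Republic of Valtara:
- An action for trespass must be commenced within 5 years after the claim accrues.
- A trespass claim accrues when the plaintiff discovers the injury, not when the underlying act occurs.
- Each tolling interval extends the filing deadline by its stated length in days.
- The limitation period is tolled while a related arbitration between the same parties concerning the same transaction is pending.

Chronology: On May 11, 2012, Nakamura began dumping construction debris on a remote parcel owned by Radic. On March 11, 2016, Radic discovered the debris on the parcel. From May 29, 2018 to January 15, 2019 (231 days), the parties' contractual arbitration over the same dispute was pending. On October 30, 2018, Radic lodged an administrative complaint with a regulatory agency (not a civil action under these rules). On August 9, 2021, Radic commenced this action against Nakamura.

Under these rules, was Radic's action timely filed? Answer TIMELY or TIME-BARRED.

Under the discovery rule, the claim accrued on March 11, 2016, when Radic discovered the injury — not on the May 11, 2012 date of the underlying act.
5 years from March 11, 2016 is March 11, 2021.
Because the pending related arbitration ran from May 29, 2018 to January 15, 2019, the deadline is extended by 231 days to October 28, 2021.
The other events in the timeline have no effect on the limitation period under the stated rules.
Radic filed on August 9, 2021, before the October 28, 2021 deadline, so the action is timely.

TIMELY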